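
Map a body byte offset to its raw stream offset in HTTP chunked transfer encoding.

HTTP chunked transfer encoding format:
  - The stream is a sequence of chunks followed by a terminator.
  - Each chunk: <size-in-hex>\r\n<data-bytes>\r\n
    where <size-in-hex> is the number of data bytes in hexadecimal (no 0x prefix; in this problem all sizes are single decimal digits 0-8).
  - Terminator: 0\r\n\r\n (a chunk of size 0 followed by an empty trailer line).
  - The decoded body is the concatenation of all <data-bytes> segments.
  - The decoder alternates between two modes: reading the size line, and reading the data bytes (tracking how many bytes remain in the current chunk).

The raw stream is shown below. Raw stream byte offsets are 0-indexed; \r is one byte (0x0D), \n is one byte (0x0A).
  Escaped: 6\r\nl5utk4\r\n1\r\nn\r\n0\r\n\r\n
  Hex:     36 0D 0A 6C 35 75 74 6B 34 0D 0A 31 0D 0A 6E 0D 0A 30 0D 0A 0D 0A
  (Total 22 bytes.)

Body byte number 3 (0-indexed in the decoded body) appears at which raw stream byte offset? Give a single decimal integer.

Answer: 6

Derivation:
Chunk 1: stream[0..1]='6' size=0x6=6, data at stream[3..9]='l5utk4' -> body[0..6], body so far='l5utk4'
Chunk 2: stream[11..12]='1' size=0x1=1, data at stream[14..15]='n' -> body[6..7], body so far='l5utk4n'
Chunk 3: stream[17..18]='0' size=0 (terminator). Final body='l5utk4n' (7 bytes)
Body byte 3 at stream offset 6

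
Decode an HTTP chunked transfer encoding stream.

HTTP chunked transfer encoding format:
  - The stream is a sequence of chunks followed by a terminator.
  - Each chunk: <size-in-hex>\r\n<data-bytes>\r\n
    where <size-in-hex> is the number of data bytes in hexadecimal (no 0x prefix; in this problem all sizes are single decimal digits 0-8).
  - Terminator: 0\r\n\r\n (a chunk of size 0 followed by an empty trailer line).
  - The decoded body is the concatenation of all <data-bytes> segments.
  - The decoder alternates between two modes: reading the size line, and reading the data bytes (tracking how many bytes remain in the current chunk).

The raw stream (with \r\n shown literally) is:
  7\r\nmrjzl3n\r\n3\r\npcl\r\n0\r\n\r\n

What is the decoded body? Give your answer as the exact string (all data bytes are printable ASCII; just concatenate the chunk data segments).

Chunk 1: stream[0..1]='7' size=0x7=7, data at stream[3..10]='mrjzl3n' -> body[0..7], body so far='mrjzl3n'
Chunk 2: stream[12..13]='3' size=0x3=3, data at stream[15..18]='pcl' -> body[7..10], body so far='mrjzl3npcl'
Chunk 3: stream[20..21]='0' size=0 (terminator). Final body='mrjzl3npcl' (10 bytes)

Answer: mrjzl3npcl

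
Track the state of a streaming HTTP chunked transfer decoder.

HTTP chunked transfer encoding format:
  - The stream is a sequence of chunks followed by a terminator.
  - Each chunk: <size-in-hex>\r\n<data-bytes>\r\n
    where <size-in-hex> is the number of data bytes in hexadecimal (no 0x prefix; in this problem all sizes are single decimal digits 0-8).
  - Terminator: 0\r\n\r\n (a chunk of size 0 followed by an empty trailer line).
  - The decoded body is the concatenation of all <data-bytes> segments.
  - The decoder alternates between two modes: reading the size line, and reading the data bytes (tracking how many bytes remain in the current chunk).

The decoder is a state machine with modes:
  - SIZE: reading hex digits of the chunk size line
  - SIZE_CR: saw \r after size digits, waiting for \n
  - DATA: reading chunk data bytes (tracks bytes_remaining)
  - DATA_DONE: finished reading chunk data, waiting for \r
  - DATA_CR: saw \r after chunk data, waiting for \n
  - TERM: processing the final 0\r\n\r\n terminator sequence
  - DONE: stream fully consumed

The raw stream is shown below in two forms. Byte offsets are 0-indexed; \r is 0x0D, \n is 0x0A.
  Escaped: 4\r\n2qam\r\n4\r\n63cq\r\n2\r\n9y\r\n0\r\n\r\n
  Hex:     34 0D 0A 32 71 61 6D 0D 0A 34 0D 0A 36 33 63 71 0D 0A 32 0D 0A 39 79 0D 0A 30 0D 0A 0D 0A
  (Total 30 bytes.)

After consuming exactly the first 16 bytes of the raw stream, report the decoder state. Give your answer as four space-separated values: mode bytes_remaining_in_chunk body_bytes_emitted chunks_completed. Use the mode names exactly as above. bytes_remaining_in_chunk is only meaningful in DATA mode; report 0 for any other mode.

Byte 0 = '4': mode=SIZE remaining=0 emitted=0 chunks_done=0
Byte 1 = 0x0D: mode=SIZE_CR remaining=0 emitted=0 chunks_done=0
Byte 2 = 0x0A: mode=DATA remaining=4 emitted=0 chunks_done=0
Byte 3 = '2': mode=DATA remaining=3 emitted=1 chunks_done=0
Byte 4 = 'q': mode=DATA remaining=2 emitted=2 chunks_done=0
Byte 5 = 'a': mode=DATA remaining=1 emitted=3 chunks_done=0
Byte 6 = 'm': mode=DATA_DONE remaining=0 emitted=4 chunks_done=0
Byte 7 = 0x0D: mode=DATA_CR remaining=0 emitted=4 chunks_done=0
Byte 8 = 0x0A: mode=SIZE remaining=0 emitted=4 chunks_done=1
Byte 9 = '4': mode=SIZE remaining=0 emitted=4 chunks_done=1
Byte 10 = 0x0D: mode=SIZE_CR remaining=0 emitted=4 chunks_done=1
Byte 11 = 0x0A: mode=DATA remaining=4 emitted=4 chunks_done=1
Byte 12 = '6': mode=DATA remaining=3 emitted=5 chunks_done=1
Byte 13 = '3': mode=DATA remaining=2 emitted=6 chunks_done=1
Byte 14 = 'c': mode=DATA remaining=1 emitted=7 chunks_done=1
Byte 15 = 'q': mode=DATA_DONE remaining=0 emitted=8 chunks_done=1

Answer: DATA_DONE 0 8 1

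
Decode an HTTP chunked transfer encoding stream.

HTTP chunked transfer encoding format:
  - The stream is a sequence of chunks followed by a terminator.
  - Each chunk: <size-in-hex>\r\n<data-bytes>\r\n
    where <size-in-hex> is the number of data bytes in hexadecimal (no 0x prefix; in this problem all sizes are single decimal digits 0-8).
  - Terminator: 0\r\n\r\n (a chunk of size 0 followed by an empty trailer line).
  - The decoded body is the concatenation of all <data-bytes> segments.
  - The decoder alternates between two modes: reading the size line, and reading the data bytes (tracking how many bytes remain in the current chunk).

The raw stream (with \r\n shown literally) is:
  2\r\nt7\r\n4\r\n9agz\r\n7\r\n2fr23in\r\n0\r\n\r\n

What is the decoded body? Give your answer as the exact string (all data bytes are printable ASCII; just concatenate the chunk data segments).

Answer: t79agz2fr23in

Derivation:
Chunk 1: stream[0..1]='2' size=0x2=2, data at stream[3..5]='t7' -> body[0..2], body so far='t7'
Chunk 2: stream[7..8]='4' size=0x4=4, data at stream[10..14]='9agz' -> body[2..6], body so far='t79agz'
Chunk 3: stream[16..17]='7' size=0x7=7, data at stream[19..26]='2fr23in' -> body[6..13], body so far='t79agz2fr23in'
Chunk 4: stream[28..29]='0' size=0 (terminator). Final body='t79agz2fr23in' (13 bytes)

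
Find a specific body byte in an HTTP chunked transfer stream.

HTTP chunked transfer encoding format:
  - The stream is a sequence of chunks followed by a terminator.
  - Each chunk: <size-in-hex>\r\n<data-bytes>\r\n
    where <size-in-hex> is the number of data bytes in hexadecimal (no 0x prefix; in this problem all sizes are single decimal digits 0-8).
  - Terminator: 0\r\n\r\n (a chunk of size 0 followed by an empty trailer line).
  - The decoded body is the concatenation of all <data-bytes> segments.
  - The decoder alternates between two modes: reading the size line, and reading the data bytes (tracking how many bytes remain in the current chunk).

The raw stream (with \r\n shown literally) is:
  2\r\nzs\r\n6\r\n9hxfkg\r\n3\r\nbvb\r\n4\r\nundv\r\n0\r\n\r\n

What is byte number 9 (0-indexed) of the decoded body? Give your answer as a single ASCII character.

Answer: v

Derivation:
Chunk 1: stream[0..1]='2' size=0x2=2, data at stream[3..5]='zs' -> body[0..2], body so far='zs'
Chunk 2: stream[7..8]='6' size=0x6=6, data at stream[10..16]='9hxfkg' -> body[2..8], body so far='zs9hxfkg'
Chunk 3: stream[18..19]='3' size=0x3=3, data at stream[21..24]='bvb' -> body[8..11], body so far='zs9hxfkgbvb'
Chunk 4: stream[26..27]='4' size=0x4=4, data at stream[29..33]='undv' -> body[11..15], body so far='zs9hxfkgbvbundv'
Chunk 5: stream[35..36]='0' size=0 (terminator). Final body='zs9hxfkgbvbundv' (15 bytes)
Body byte 9 = 'v'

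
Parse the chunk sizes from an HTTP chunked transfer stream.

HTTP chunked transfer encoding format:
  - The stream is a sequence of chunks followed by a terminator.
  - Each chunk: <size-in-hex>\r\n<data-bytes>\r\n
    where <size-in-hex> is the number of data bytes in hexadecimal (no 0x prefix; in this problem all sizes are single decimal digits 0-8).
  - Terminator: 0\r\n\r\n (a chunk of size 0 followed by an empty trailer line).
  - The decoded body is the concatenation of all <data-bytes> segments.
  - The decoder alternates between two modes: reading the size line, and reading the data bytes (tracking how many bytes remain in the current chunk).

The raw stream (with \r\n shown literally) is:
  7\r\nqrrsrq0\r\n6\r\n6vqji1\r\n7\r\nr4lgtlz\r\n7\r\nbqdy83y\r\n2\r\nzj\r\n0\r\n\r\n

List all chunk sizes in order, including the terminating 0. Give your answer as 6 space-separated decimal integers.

Answer: 7 6 7 7 2 0

Derivation:
Chunk 1: stream[0..1]='7' size=0x7=7, data at stream[3..10]='qrrsrq0' -> body[0..7], body so far='qrrsrq0'
Chunk 2: stream[12..13]='6' size=0x6=6, data at stream[15..21]='6vqji1' -> body[7..13], body so far='qrrsrq06vqji1'
Chunk 3: stream[23..24]='7' size=0x7=7, data at stream[26..33]='r4lgtlz' -> body[13..20], body so far='qrrsrq06vqji1r4lgtlz'
Chunk 4: stream[35..36]='7' size=0x7=7, data at stream[38..45]='bqdy83y' -> body[20..27], body so far='qrrsrq06vqji1r4lgtlzbqdy83y'
Chunk 5: stream[47..48]='2' size=0x2=2, data at stream[50..52]='zj' -> body[27..29], body so far='qrrsrq06vqji1r4lgtlzbqdy83yzj'
Chunk 6: stream[54..55]='0' size=0 (terminator). Final body='qrrsrq06vqji1r4lgtlzbqdy83yzj' (29 bytes)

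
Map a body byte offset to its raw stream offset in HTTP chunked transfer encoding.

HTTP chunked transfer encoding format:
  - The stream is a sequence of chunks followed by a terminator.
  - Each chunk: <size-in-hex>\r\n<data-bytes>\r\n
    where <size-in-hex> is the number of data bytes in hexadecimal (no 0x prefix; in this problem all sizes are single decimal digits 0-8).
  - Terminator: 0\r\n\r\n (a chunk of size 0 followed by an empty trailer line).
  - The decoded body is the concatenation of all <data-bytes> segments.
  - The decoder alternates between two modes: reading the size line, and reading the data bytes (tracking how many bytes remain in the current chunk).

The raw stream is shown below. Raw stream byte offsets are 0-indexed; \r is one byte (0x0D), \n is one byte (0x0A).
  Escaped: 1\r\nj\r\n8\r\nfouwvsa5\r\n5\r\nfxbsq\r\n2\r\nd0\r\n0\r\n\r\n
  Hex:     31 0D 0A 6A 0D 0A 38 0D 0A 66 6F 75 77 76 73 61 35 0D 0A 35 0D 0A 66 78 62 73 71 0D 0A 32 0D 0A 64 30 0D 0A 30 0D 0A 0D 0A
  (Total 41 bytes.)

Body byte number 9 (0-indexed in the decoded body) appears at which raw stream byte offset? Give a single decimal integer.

Chunk 1: stream[0..1]='1' size=0x1=1, data at stream[3..4]='j' -> body[0..1], body so far='j'
Chunk 2: stream[6..7]='8' size=0x8=8, data at stream[9..17]='fouwvsa5' -> body[1..9], body so far='jfouwvsa5'
Chunk 3: stream[19..20]='5' size=0x5=5, data at stream[22..27]='fxbsq' -> body[9..14], body so far='jfouwvsa5fxbsq'
Chunk 4: stream[29..30]='2' size=0x2=2, data at stream[32..34]='d0' -> body[14..16], body so far='jfouwvsa5fxbsqd0'
Chunk 5: stream[36..37]='0' size=0 (terminator). Final body='jfouwvsa5fxbsqd0' (16 bytes)
Body byte 9 at stream offset 22

Answer: 22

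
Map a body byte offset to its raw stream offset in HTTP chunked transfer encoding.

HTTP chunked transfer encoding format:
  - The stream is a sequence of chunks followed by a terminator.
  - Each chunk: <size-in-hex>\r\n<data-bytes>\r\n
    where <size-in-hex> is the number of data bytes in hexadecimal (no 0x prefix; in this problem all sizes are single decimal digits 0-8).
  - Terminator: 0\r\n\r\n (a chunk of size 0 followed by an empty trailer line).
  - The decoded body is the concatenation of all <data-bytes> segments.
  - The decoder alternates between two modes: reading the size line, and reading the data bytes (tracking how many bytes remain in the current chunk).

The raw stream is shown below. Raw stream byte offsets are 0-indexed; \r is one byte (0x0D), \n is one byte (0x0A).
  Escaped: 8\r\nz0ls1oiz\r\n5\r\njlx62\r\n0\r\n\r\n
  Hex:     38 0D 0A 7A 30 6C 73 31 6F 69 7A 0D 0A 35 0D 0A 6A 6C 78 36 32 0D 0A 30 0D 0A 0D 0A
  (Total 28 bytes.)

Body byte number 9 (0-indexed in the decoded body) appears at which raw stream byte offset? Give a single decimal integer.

Answer: 17

Derivation:
Chunk 1: stream[0..1]='8' size=0x8=8, data at stream[3..11]='z0ls1oiz' -> body[0..8], body so far='z0ls1oiz'
Chunk 2: stream[13..14]='5' size=0x5=5, data at stream[16..21]='jlx62' -> body[8..13], body so far='z0ls1oizjlx62'
Chunk 3: stream[23..24]='0' size=0 (terminator). Final body='z0ls1oizjlx62' (13 bytes)
Body byte 9 at stream offset 17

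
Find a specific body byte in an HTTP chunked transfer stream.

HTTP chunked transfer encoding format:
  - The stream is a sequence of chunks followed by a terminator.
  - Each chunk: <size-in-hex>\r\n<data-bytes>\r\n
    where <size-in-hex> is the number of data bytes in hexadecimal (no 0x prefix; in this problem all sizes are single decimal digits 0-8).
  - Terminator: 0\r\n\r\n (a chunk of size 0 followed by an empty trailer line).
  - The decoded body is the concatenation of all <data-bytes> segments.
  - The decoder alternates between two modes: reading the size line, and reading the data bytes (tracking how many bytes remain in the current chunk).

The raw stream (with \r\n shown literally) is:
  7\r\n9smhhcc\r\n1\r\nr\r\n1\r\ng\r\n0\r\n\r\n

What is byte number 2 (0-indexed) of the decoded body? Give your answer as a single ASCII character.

Chunk 1: stream[0..1]='7' size=0x7=7, data at stream[3..10]='9smhhcc' -> body[0..7], body so far='9smhhcc'
Chunk 2: stream[12..13]='1' size=0x1=1, data at stream[15..16]='r' -> body[7..8], body so far='9smhhccr'
Chunk 3: stream[18..19]='1' size=0x1=1, data at stream[21..22]='g' -> body[8..9], body so far='9smhhccrg'
Chunk 4: stream[24..25]='0' size=0 (terminator). Final body='9smhhccrg' (9 bytes)
Body byte 2 = 'm'

Answer: m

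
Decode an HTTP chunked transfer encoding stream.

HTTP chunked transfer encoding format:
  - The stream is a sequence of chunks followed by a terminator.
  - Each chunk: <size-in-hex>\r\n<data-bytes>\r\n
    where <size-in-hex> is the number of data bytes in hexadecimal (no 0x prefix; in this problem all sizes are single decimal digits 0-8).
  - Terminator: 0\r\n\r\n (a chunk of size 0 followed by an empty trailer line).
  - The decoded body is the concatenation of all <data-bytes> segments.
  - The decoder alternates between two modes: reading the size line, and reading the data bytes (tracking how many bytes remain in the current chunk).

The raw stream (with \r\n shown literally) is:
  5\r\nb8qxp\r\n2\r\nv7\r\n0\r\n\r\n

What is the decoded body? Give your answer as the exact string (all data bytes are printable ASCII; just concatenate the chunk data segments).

Chunk 1: stream[0..1]='5' size=0x5=5, data at stream[3..8]='b8qxp' -> body[0..5], body so far='b8qxp'
Chunk 2: stream[10..11]='2' size=0x2=2, data at stream[13..15]='v7' -> body[5..7], body so far='b8qxpv7'
Chunk 3: stream[17..18]='0' size=0 (terminator). Final body='b8qxpv7' (7 bytes)

Answer: b8qxpv7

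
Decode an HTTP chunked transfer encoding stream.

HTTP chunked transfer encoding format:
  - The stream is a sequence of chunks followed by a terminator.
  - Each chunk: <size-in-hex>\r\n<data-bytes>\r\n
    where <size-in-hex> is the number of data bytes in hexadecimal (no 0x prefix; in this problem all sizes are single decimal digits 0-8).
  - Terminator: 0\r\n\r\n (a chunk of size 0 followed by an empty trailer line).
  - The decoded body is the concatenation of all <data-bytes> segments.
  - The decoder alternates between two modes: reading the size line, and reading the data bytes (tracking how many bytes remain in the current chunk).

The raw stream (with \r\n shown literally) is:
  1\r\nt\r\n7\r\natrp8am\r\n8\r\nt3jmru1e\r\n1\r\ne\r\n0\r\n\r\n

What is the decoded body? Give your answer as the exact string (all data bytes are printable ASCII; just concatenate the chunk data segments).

Answer: tatrp8amt3jmru1ee

Derivation:
Chunk 1: stream[0..1]='1' size=0x1=1, data at stream[3..4]='t' -> body[0..1], body so far='t'
Chunk 2: stream[6..7]='7' size=0x7=7, data at stream[9..16]='atrp8am' -> body[1..8], body so far='tatrp8am'
Chunk 3: stream[18..19]='8' size=0x8=8, data at stream[21..29]='t3jmru1e' -> body[8..16], body so far='tatrp8amt3jmru1e'
Chunk 4: stream[31..32]='1' size=0x1=1, data at stream[34..35]='e' -> body[16..17], body so far='tatrp8amt3jmru1ee'
Chunk 5: stream[37..38]='0' size=0 (terminator). Final body='tatrp8amt3jmru1ee' (17 bytes)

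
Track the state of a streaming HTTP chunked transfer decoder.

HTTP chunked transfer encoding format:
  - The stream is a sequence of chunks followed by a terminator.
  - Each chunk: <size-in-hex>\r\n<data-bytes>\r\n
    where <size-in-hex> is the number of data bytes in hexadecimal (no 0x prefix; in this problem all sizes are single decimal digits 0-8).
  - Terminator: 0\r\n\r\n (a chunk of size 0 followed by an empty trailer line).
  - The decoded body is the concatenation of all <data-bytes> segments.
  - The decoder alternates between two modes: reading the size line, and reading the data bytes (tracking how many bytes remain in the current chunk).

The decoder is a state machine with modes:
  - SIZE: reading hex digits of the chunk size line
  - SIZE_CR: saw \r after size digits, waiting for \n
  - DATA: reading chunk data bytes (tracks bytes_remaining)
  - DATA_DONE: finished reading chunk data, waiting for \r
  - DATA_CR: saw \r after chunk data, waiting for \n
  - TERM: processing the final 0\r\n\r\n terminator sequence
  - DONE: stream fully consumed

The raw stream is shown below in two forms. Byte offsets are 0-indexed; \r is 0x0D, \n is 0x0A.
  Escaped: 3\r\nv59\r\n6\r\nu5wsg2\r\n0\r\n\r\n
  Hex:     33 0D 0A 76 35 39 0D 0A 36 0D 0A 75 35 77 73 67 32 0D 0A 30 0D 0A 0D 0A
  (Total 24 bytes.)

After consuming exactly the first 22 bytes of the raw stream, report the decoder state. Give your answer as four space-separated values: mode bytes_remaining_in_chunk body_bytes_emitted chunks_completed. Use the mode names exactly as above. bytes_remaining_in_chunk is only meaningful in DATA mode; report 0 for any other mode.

Answer: TERM 0 9 2

Derivation:
Byte 0 = '3': mode=SIZE remaining=0 emitted=0 chunks_done=0
Byte 1 = 0x0D: mode=SIZE_CR remaining=0 emitted=0 chunks_done=0
Byte 2 = 0x0A: mode=DATA remaining=3 emitted=0 chunks_done=0
Byte 3 = 'v': mode=DATA remaining=2 emitted=1 chunks_done=0
Byte 4 = '5': mode=DATA remaining=1 emitted=2 chunks_done=0
Byte 5 = '9': mode=DATA_DONE remaining=0 emitted=3 chunks_done=0
Byte 6 = 0x0D: mode=DATA_CR remaining=0 emitted=3 chunks_done=0
Byte 7 = 0x0A: mode=SIZE remaining=0 emitted=3 chunks_done=1
Byte 8 = '6': mode=SIZE remaining=0 emitted=3 chunks_done=1
Byte 9 = 0x0D: mode=SIZE_CR remaining=0 emitted=3 chunks_done=1
Byte 10 = 0x0A: mode=DATA remaining=6 emitted=3 chunks_done=1
Byte 11 = 'u': mode=DATA remaining=5 emitted=4 chunks_done=1
Byte 12 = '5': mode=DATA remaining=4 emitted=5 chunks_done=1
Byte 13 = 'w': mode=DATA remaining=3 emitted=6 chunks_done=1
Byte 14 = 's': mode=DATA remaining=2 emitted=7 chunks_done=1
Byte 15 = 'g': mode=DATA remaining=1 emitted=8 chunks_done=1
Byte 16 = '2': mode=DATA_DONE remaining=0 emitted=9 chunks_done=1
Byte 17 = 0x0D: mode=DATA_CR remaining=0 emitted=9 chunks_done=1
Byte 18 = 0x0A: mode=SIZE remaining=0 emitted=9 chunks_done=2
Byte 19 = '0': mode=SIZE remaining=0 emitted=9 chunks_done=2
Byte 20 = 0x0D: mode=SIZE_CR remaining=0 emitted=9 chunks_done=2
Byte 21 = 0x0A: mode=TERM remaining=0 emitted=9 chunks_done=2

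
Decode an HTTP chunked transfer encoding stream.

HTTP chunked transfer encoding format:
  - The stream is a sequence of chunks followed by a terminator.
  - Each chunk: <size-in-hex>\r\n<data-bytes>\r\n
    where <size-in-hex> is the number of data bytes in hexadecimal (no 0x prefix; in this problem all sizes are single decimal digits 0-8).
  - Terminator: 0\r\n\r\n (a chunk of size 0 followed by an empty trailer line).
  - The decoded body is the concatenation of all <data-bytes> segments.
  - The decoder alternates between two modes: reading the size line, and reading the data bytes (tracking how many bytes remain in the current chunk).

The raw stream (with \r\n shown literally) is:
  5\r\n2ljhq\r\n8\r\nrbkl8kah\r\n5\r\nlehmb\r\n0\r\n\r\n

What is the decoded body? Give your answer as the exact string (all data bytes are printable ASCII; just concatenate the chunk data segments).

Chunk 1: stream[0..1]='5' size=0x5=5, data at stream[3..8]='2ljhq' -> body[0..5], body so far='2ljhq'
Chunk 2: stream[10..11]='8' size=0x8=8, data at stream[13..21]='rbkl8kah' -> body[5..13], body so far='2ljhqrbkl8kah'
Chunk 3: stream[23..24]='5' size=0x5=5, data at stream[26..31]='lehmb' -> body[13..18], body so far='2ljhqrbkl8kahlehmb'
Chunk 4: stream[33..34]='0' size=0 (terminator). Final body='2ljhqrbkl8kahlehmb' (18 bytes)

Answer: 2ljhqrbkl8kahlehmb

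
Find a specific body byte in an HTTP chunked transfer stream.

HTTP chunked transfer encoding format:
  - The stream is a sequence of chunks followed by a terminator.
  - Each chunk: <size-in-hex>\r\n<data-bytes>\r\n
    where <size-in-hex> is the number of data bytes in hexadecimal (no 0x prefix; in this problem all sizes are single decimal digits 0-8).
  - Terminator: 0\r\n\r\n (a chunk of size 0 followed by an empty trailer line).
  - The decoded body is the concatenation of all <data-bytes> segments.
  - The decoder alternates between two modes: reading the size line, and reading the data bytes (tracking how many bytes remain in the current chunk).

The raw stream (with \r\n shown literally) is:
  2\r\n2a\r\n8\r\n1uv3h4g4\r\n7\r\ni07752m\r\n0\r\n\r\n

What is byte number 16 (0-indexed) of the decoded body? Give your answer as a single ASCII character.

Chunk 1: stream[0..1]='2' size=0x2=2, data at stream[3..5]='2a' -> body[0..2], body so far='2a'
Chunk 2: stream[7..8]='8' size=0x8=8, data at stream[10..18]='1uv3h4g4' -> body[2..10], body so far='2a1uv3h4g4'
Chunk 3: stream[20..21]='7' size=0x7=7, data at stream[23..30]='i07752m' -> body[10..17], body so far='2a1uv3h4g4i07752m'
Chunk 4: stream[32..33]='0' size=0 (terminator). Final body='2a1uv3h4g4i07752m' (17 bytes)
Body byte 16 = 'm'

Answer: m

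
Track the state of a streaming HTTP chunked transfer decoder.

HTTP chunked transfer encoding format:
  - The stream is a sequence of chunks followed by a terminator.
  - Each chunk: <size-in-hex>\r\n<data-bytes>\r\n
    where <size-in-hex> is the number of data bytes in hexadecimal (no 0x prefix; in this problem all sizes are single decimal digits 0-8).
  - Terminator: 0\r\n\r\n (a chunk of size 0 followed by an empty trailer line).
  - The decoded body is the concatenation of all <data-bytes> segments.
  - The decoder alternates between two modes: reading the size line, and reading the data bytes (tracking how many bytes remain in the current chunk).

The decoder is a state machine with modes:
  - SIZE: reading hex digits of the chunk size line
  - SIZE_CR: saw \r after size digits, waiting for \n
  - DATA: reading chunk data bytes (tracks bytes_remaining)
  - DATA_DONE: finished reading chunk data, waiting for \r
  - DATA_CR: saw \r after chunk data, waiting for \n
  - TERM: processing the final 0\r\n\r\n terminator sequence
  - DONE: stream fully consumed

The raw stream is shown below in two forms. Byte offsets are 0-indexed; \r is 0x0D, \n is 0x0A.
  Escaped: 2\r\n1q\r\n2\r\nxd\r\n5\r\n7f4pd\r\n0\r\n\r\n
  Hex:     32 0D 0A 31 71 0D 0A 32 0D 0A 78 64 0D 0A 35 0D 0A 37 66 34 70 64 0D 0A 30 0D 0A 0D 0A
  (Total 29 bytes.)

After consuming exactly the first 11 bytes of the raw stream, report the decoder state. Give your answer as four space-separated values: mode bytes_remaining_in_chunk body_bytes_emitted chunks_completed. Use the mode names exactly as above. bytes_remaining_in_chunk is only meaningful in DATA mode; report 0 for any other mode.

Byte 0 = '2': mode=SIZE remaining=0 emitted=0 chunks_done=0
Byte 1 = 0x0D: mode=SIZE_CR remaining=0 emitted=0 chunks_done=0
Byte 2 = 0x0A: mode=DATA remaining=2 emitted=0 chunks_done=0
Byte 3 = '1': mode=DATA remaining=1 emitted=1 chunks_done=0
Byte 4 = 'q': mode=DATA_DONE remaining=0 emitted=2 chunks_done=0
Byte 5 = 0x0D: mode=DATA_CR remaining=0 emitted=2 chunks_done=0
Byte 6 = 0x0A: mode=SIZE remaining=0 emitted=2 chunks_done=1
Byte 7 = '2': mode=SIZE remaining=0 emitted=2 chunks_done=1
Byte 8 = 0x0D: mode=SIZE_CR remaining=0 emitted=2 chunks_done=1
Byte 9 = 0x0A: mode=DATA remaining=2 emitted=2 chunks_done=1
Byte 10 = 'x': mode=DATA remaining=1 emitted=3 chunks_done=1

Answer: DATA 1 3 1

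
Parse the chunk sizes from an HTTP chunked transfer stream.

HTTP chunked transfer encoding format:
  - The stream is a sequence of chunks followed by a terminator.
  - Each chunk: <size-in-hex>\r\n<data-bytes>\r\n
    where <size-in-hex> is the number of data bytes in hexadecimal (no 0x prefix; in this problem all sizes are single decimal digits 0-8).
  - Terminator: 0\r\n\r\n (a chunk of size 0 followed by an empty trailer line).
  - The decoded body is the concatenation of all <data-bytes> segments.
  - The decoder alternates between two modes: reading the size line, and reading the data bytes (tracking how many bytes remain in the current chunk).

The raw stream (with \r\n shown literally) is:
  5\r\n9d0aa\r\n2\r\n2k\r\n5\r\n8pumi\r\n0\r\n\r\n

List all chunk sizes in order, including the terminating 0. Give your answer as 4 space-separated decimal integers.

Answer: 5 2 5 0

Derivation:
Chunk 1: stream[0..1]='5' size=0x5=5, data at stream[3..8]='9d0aa' -> body[0..5], body so far='9d0aa'
Chunk 2: stream[10..11]='2' size=0x2=2, data at stream[13..15]='2k' -> body[5..7], body so far='9d0aa2k'
Chunk 3: stream[17..18]='5' size=0x5=5, data at stream[20..25]='8pumi' -> body[7..12], body so far='9d0aa2k8pumi'
Chunk 4: stream[27..28]='0' size=0 (terminator). Final body='9d0aa2k8pumi' (12 bytes)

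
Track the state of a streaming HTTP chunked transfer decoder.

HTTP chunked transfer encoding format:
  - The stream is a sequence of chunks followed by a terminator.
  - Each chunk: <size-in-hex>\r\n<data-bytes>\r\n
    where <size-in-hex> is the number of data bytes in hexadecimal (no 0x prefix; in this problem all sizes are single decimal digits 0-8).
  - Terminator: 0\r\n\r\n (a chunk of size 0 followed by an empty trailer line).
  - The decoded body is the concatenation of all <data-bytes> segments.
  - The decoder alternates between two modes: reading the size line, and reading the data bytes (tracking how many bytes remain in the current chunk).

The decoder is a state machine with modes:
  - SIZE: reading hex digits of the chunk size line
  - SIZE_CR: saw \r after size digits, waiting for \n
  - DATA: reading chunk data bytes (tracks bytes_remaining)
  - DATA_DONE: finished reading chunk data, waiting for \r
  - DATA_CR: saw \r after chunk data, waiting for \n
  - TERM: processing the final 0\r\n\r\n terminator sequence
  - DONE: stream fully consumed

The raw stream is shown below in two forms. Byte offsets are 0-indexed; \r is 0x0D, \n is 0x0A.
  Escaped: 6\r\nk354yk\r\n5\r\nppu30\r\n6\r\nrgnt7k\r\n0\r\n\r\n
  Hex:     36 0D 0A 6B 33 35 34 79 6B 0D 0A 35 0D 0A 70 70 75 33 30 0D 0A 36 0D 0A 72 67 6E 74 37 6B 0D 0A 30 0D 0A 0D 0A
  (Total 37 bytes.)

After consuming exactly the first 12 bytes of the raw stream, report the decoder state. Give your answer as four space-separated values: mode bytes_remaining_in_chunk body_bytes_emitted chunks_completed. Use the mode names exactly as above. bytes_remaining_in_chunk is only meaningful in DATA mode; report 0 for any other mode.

Answer: SIZE 0 6 1

Derivation:
Byte 0 = '6': mode=SIZE remaining=0 emitted=0 chunks_done=0
Byte 1 = 0x0D: mode=SIZE_CR remaining=0 emitted=0 chunks_done=0
Byte 2 = 0x0A: mode=DATA remaining=6 emitted=0 chunks_done=0
Byte 3 = 'k': mode=DATA remaining=5 emitted=1 chunks_done=0
Byte 4 = '3': mode=DATA remaining=4 emitted=2 chunks_done=0
Byte 5 = '5': mode=DATA remaining=3 emitted=3 chunks_done=0
Byte 6 = '4': mode=DATA remaining=2 emitted=4 chunks_done=0
Byte 7 = 'y': mode=DATA remaining=1 emitted=5 chunks_done=0
Byte 8 = 'k': mode=DATA_DONE remaining=0 emitted=6 chunks_done=0
Byte 9 = 0x0D: mode=DATA_CR remaining=0 emitted=6 chunks_done=0
Byte 10 = 0x0A: mode=SIZE remaining=0 emitted=6 chunks_done=1
Byte 11 = '5': mode=SIZE remaining=0 emitted=6 chunks_done=1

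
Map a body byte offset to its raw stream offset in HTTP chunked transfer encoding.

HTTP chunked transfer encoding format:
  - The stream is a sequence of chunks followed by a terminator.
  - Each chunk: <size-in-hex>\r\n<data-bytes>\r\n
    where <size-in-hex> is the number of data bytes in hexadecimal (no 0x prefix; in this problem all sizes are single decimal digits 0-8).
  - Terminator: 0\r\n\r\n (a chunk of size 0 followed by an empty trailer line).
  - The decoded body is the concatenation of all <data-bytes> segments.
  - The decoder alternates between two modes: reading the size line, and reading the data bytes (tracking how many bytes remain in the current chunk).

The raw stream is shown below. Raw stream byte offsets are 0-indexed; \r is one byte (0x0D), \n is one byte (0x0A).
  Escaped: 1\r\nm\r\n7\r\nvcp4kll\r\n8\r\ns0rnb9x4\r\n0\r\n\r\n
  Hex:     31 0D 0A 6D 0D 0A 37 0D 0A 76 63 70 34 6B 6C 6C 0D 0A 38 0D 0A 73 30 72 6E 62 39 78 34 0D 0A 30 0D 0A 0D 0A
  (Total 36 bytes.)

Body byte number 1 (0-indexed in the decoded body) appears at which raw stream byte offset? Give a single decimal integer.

Chunk 1: stream[0..1]='1' size=0x1=1, data at stream[3..4]='m' -> body[0..1], body so far='m'
Chunk 2: stream[6..7]='7' size=0x7=7, data at stream[9..16]='vcp4kll' -> body[1..8], body so far='mvcp4kll'
Chunk 3: stream[18..19]='8' size=0x8=8, data at stream[21..29]='s0rnb9x4' -> body[8..16], body so far='mvcp4klls0rnb9x4'
Chunk 4: stream[31..32]='0' size=0 (terminator). Final body='mvcp4klls0rnb9x4' (16 bytes)
Body byte 1 at stream offset 9

Answer: 9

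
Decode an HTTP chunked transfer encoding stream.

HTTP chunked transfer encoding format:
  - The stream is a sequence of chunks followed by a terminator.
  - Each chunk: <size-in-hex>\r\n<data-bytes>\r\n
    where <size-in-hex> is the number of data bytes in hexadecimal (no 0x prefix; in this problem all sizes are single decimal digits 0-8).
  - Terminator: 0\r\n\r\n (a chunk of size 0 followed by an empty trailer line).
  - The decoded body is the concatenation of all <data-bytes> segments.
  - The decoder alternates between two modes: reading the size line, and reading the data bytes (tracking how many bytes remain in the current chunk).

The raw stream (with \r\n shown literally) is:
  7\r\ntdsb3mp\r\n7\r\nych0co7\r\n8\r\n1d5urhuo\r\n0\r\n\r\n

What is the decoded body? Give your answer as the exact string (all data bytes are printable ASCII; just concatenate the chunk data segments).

Answer: tdsb3mpych0co71d5urhuo

Derivation:
Chunk 1: stream[0..1]='7' size=0x7=7, data at stream[3..10]='tdsb3mp' -> body[0..7], body so far='tdsb3mp'
Chunk 2: stream[12..13]='7' size=0x7=7, data at stream[15..22]='ych0co7' -> body[7..14], body so far='tdsb3mpych0co7'
Chunk 3: stream[24..25]='8' size=0x8=8, data at stream[27..35]='1d5urhuo' -> body[14..22], body so far='tdsb3mpych0co71d5urhuo'
Chunk 4: stream[37..38]='0' size=0 (terminator). Final body='tdsb3mpych0co71d5urhuo' (22 bytes)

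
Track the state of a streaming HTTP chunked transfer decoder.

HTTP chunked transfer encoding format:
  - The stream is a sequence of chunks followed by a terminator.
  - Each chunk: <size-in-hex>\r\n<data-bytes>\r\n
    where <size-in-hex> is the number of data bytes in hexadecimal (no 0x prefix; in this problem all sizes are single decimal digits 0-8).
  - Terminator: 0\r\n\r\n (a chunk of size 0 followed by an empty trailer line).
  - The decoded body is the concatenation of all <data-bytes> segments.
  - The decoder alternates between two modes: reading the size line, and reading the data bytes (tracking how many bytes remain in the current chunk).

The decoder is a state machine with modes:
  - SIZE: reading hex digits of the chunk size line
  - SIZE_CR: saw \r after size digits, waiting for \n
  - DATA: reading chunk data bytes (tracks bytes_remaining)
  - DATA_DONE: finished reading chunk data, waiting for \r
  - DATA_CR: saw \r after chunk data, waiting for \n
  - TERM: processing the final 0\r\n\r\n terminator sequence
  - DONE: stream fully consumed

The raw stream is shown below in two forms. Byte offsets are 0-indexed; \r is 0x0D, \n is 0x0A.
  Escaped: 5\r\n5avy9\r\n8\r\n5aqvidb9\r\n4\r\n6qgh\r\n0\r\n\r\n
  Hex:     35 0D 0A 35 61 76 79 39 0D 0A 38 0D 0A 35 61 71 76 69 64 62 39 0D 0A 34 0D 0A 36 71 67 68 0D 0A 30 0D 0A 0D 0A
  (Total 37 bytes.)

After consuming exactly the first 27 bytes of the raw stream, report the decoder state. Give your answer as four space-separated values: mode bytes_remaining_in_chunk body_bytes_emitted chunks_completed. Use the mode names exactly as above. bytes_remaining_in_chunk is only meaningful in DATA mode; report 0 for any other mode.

Byte 0 = '5': mode=SIZE remaining=0 emitted=0 chunks_done=0
Byte 1 = 0x0D: mode=SIZE_CR remaining=0 emitted=0 chunks_done=0
Byte 2 = 0x0A: mode=DATA remaining=5 emitted=0 chunks_done=0
Byte 3 = '5': mode=DATA remaining=4 emitted=1 chunks_done=0
Byte 4 = 'a': mode=DATA remaining=3 emitted=2 chunks_done=0
Byte 5 = 'v': mode=DATA remaining=2 emitted=3 chunks_done=0
Byte 6 = 'y': mode=DATA remaining=1 emitted=4 chunks_done=0
Byte 7 = '9': mode=DATA_DONE remaining=0 emitted=5 chunks_done=0
Byte 8 = 0x0D: mode=DATA_CR remaining=0 emitted=5 chunks_done=0
Byte 9 = 0x0A: mode=SIZE remaining=0 emitted=5 chunks_done=1
Byte 10 = '8': mode=SIZE remaining=0 emitted=5 chunks_done=1
Byte 11 = 0x0D: mode=SIZE_CR remaining=0 emitted=5 chunks_done=1
Byte 12 = 0x0A: mode=DATA remaining=8 emitted=5 chunks_done=1
Byte 13 = '5': mode=DATA remaining=7 emitted=6 chunks_done=1
Byte 14 = 'a': mode=DATA remaining=6 emitted=7 chunks_done=1
Byte 15 = 'q': mode=DATA remaining=5 emitted=8 chunks_done=1
Byte 16 = 'v': mode=DATA remaining=4 emitted=9 chunks_done=1
Byte 17 = 'i': mode=DATA remaining=3 emitted=10 chunks_done=1
Byte 18 = 'd': mode=DATA remaining=2 emitted=11 chunks_done=1
Byte 19 = 'b': mode=DATA remaining=1 emitted=12 chunks_done=1
Byte 20 = '9': mode=DATA_DONE remaining=0 emitted=13 chunks_done=1
Byte 21 = 0x0D: mode=DATA_CR remaining=0 emitted=13 chunks_done=1
Byte 22 = 0x0A: mode=SIZE remaining=0 emitted=13 chunks_done=2
Byte 23 = '4': mode=SIZE remaining=0 emitted=13 chunks_done=2
Byte 24 = 0x0D: mode=SIZE_CR remaining=0 emitted=13 chunks_done=2
Byte 25 = 0x0A: mode=DATA remaining=4 emitted=13 chunks_done=2
Byte 26 = '6': mode=DATA remaining=3 emitted=14 chunks_done=2

Answer: DATA 3 14 2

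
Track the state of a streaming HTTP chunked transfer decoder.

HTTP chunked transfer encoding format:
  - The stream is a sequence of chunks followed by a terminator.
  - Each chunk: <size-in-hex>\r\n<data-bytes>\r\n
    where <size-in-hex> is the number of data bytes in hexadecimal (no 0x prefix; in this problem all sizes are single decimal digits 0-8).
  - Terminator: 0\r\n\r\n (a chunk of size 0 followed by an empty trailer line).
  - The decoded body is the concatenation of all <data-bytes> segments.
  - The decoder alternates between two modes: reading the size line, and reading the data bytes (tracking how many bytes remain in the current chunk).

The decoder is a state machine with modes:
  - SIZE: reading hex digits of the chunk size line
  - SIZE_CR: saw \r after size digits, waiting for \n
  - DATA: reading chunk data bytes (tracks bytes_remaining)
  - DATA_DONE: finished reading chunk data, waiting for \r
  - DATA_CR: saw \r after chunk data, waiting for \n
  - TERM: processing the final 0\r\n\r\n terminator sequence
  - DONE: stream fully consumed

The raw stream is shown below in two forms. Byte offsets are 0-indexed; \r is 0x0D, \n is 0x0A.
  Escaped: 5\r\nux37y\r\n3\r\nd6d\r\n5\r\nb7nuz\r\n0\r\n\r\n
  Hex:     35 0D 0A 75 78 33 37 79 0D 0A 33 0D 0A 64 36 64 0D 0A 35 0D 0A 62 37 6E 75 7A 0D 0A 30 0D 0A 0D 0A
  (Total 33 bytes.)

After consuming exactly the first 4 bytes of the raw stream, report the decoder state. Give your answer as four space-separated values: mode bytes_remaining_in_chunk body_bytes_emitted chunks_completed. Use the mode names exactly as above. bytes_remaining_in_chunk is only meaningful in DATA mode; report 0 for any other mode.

Answer: DATA 4 1 0

Derivation:
Byte 0 = '5': mode=SIZE remaining=0 emitted=0 chunks_done=0
Byte 1 = 0x0D: mode=SIZE_CR remaining=0 emitted=0 chunks_done=0
Byte 2 = 0x0A: mode=DATA remaining=5 emitted=0 chunks_done=0
Byte 3 = 'u': mode=DATA remaining=4 emitted=1 chunks_done=0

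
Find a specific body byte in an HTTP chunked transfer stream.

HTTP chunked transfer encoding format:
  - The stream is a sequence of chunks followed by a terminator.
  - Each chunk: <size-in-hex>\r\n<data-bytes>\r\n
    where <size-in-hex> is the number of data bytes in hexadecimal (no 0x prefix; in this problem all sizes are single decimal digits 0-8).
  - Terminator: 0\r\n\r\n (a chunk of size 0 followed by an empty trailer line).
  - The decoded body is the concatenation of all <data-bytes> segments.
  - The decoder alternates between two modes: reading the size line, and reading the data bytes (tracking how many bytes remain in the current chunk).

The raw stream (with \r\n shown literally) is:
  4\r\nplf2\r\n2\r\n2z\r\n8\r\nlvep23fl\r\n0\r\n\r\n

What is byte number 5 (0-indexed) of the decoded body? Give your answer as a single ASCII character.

Answer: z

Derivation:
Chunk 1: stream[0..1]='4' size=0x4=4, data at stream[3..7]='plf2' -> body[0..4], body so far='plf2'
Chunk 2: stream[9..10]='2' size=0x2=2, data at stream[12..14]='2z' -> body[4..6], body so far='plf22z'
Chunk 3: stream[16..17]='8' size=0x8=8, data at stream[19..27]='lvep23fl' -> body[6..14], body so far='plf22zlvep23fl'
Chunk 4: stream[29..30]='0' size=0 (terminator). Final body='plf22zlvep23fl' (14 bytes)
Body byte 5 = 'z'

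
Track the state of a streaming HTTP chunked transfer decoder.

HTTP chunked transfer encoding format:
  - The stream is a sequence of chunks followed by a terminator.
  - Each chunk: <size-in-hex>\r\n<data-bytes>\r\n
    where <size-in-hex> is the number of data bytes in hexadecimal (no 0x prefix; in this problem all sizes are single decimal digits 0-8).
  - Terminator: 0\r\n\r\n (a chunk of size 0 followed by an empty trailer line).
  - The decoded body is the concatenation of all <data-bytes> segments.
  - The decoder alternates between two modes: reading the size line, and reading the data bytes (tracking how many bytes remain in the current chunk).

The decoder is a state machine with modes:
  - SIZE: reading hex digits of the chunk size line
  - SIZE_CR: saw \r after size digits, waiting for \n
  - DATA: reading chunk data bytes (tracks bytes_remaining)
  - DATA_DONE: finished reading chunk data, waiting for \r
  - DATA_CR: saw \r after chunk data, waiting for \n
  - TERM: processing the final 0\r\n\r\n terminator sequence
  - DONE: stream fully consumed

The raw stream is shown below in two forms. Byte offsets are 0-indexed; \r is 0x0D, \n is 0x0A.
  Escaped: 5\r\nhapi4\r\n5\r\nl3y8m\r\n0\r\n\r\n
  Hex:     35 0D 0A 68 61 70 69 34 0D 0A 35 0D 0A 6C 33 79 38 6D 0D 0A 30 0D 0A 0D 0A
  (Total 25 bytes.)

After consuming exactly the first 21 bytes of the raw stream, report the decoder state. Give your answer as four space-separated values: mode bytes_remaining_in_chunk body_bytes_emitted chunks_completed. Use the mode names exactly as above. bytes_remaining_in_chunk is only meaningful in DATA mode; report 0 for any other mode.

Answer: SIZE 0 10 2

Derivation:
Byte 0 = '5': mode=SIZE remaining=0 emitted=0 chunks_done=0
Byte 1 = 0x0D: mode=SIZE_CR remaining=0 emitted=0 chunks_done=0
Byte 2 = 0x0A: mode=DATA remaining=5 emitted=0 chunks_done=0
Byte 3 = 'h': mode=DATA remaining=4 emitted=1 chunks_done=0
Byte 4 = 'a': mode=DATA remaining=3 emitted=2 chunks_done=0
Byte 5 = 'p': mode=DATA remaining=2 emitted=3 chunks_done=0
Byte 6 = 'i': mode=DATA remaining=1 emitted=4 chunks_done=0
Byte 7 = '4': mode=DATA_DONE remaining=0 emitted=5 chunks_done=0
Byte 8 = 0x0D: mode=DATA_CR remaining=0 emitted=5 chunks_done=0
Byte 9 = 0x0A: mode=SIZE remaining=0 emitted=5 chunks_done=1
Byte 10 = '5': mode=SIZE remaining=0 emitted=5 chunks_done=1
Byte 11 = 0x0D: mode=SIZE_CR remaining=0 emitted=5 chunks_done=1
Byte 12 = 0x0A: mode=DATA remaining=5 emitted=5 chunks_done=1
Byte 13 = 'l': mode=DATA remaining=4 emitted=6 chunks_done=1
Byte 14 = '3': mode=DATA remaining=3 emitted=7 chunks_done=1
Byte 15 = 'y': mode=DATA remaining=2 emitted=8 chunks_done=1
Byte 16 = '8': mode=DATA remaining=1 emitted=9 chunks_done=1
Byte 17 = 'm': mode=DATA_DONE remaining=0 emitted=10 chunks_done=1
Byte 18 = 0x0D: mode=DATA_CR remaining=0 emitted=10 chunks_done=1
Byte 19 = 0x0A: mode=SIZE remaining=0 emitted=10 chunks_done=2
Byte 20 = '0': mode=SIZE remaining=0 emitted=10 chunks_done=2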